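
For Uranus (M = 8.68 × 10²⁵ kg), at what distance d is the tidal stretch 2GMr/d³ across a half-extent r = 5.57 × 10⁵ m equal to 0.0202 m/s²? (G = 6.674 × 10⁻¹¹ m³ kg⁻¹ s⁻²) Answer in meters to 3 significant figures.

6.84 × 10⁷ m

2GMr/d³ = a_tidal  ⇒  d = (2GMr / a_tidal)^(1/3)
d = (2 × 6.674×10⁻¹¹ × (8.68 × 10²⁵) × (5.57 × 10⁵) / (0.0202))^(1/3)
  = 6.84 × 10⁷ m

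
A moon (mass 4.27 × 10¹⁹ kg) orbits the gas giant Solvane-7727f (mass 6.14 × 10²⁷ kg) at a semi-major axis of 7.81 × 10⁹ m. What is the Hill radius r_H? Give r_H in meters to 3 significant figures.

r_H ≈ a (m/3M)^(1/3)
    = (7.81 × 10⁹) × (4.27 × 10¹⁹ / (3 × 6.14 × 10²⁷))^(1/3)
    = 1.03 × 10⁷ m

1.03 × 10⁷ m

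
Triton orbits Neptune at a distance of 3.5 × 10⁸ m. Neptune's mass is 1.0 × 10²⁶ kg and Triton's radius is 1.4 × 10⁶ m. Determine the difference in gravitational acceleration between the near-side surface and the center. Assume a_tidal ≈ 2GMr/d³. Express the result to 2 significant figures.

4.4 × 10⁻⁴ m/s²

Δa = 2GMr/d³
   = 2 × (6.674 × 10⁻¹¹) × (1.0 × 10²⁶) × (1.4 × 10⁶) / (3.5 × 10⁸)³
   = 4.4 × 10⁻⁴ m/s²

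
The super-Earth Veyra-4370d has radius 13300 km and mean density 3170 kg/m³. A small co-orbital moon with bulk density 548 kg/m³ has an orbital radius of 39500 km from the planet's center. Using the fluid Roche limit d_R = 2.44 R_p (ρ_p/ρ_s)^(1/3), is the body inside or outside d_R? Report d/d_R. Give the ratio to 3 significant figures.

d_R = 2.44 × (13300 km) × (3170/548)^(1/3) = 58260 km
d/d_R = (39500) / (58260) = 0.678
Since d/d_R < 1, the body is inside the Roche limit.

inside; d/d_R ≈ 0.678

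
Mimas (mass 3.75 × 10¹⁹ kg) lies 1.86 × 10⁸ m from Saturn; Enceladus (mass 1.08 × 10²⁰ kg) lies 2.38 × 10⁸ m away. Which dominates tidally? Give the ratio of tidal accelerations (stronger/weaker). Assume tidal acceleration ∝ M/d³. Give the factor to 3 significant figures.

Tidal stretch scales as M/d³; compute that for each body.
Mimas: (3.75 × 10¹⁹) / (1.86 × 10⁸)³ = 5.828 × 10⁻⁶
Enceladus: (1.08 × 10²⁰) / (2.38 × 10⁸)³ = 8.011 × 10⁻⁶
Ratio (larger/smaller) = 1.37

Enceladus, by a factor of ≈ 1.37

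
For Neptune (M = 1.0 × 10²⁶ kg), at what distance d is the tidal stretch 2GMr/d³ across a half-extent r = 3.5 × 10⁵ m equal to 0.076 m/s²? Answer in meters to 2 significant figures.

3.9 × 10⁷ m

2GMr/d³ = a_tidal  ⇒  d = (2GMr / a_tidal)^(1/3)
d = (2 × 6.674×10⁻¹¹ × (1.0 × 10²⁶) × (3.5 × 10⁵) / (0.076))^(1/3)
  = 3.9 × 10⁷ m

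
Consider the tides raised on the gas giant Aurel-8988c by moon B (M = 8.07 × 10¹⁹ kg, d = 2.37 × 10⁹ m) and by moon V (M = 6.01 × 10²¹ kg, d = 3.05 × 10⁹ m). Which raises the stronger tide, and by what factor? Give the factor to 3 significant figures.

Tidal stretch scales as M/d³; compute that for each body.
Moon B: (8.07 × 10¹⁹) / (2.37 × 10⁹)³ = 6.062 × 10⁻⁹
Moon V: (6.01 × 10²¹) / (3.05 × 10⁹)³ = 2.118 × 10⁻⁷
Ratio (larger/smaller) = 34.9

Moon V, by a factor of ≈ 34.9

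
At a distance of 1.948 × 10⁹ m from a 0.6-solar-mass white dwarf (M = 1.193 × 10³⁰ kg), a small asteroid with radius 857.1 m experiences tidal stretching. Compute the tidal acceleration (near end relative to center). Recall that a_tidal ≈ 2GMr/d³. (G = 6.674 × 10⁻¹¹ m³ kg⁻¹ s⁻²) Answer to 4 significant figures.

1.846 × 10⁻⁵ m/s²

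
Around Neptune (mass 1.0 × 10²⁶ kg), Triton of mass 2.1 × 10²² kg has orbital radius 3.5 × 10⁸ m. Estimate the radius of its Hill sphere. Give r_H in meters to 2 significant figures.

r_H ≈ a (m/3M)^(1/3)
    = (3.5 × 10⁸) × (2.1 × 10²² / (3 × 1.0 × 10²⁶))^(1/3)
    = 1.4 × 10⁷ m

1.4 × 10⁷ m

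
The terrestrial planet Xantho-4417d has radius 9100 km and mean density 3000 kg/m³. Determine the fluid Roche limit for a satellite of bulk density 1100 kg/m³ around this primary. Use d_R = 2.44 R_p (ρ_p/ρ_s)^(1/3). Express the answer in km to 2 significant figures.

d_R = 2.44 × 9100 km × (3000/1100)^(1/3)
    = 31000 km

31000 km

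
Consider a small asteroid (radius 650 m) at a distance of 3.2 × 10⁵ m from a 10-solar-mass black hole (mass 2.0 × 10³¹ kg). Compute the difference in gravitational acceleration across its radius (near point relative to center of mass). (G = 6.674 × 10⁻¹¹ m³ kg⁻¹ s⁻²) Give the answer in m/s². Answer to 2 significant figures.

a_tidal = 2GMr/d³
        = 2 × (6.674 × 10⁻¹¹) × (2.0 × 10³¹) × (650) / (3.2 × 10⁵)³
        = 5.3 × 10⁷ m/s²

5.3 × 10⁷ m/s²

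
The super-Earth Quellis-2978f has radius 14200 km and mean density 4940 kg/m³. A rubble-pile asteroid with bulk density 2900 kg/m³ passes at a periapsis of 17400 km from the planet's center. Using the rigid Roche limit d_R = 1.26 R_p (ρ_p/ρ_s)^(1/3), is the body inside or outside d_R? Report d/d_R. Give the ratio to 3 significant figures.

inside; d/d_R ≈ 0.814

d_R = 1.26 × (14200 km) × (4940/2900)^(1/3) = 21370 km
d/d_R = (17400) / (21370) = 0.814
Since d/d_R < 1, the body is inside the Roche limit.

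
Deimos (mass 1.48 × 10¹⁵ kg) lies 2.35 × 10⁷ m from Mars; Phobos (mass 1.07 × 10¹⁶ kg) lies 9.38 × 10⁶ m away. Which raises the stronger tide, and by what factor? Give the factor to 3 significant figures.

The tide-raising term goes as M/d³ (the gradient of a 1/d² field).
Deimos: (1.48 × 10¹⁵) / (2.35 × 10⁷)³ = 1.140 × 10⁻⁷
Phobos: (1.07 × 10¹⁶) / (9.38 × 10⁶)³ = 1.297 × 10⁻⁵
Ratio (larger/smaller) = 114

Phobos, by a factor of ≈ 114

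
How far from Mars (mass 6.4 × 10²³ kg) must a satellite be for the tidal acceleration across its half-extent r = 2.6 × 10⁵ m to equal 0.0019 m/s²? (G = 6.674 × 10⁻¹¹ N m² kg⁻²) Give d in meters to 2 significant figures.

2GMr/d³ = a_tidal  ⇒  d = (2GMr / a_tidal)^(1/3)
d = (2 × 6.674×10⁻¹¹ × (6.4 × 10²³) × (2.6 × 10⁵) / (0.0019))^(1/3)
  = 2.3 × 10⁷ m

2.3 × 10⁷ m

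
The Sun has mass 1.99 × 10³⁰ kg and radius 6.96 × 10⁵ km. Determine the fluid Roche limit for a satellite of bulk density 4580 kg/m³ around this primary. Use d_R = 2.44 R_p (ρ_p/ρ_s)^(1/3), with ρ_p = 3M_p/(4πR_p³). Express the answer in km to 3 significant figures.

ρ_p = 3M_p/(4πR_p³) = 3 × (1.99 × 10³⁰) / (4π × (6.96 × 10⁸ m)³) = 1410 kg/m³
d_R = 2.44 × 6.96 × 10⁵ km × (1410/4580)^(1/3)
    = 1.15 × 10⁶ km

1.15 × 10⁶ km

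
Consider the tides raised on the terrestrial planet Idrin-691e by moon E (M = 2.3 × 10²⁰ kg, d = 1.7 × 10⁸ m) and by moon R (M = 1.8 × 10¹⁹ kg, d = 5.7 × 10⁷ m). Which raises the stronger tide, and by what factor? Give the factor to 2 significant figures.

Moon R, by a factor of ≈ 2.1

The tide-raising term goes as M/d³ (the gradient of a 1/d² field).
Moon E: (2.3 × 10²⁰) / (1.7 × 10⁸)³ = 4.681 × 10⁻⁵
Moon R: (1.8 × 10¹⁹) / (5.7 × 10⁷)³ = 9.720 × 10⁻⁵
Ratio (larger/smaller) = 2.1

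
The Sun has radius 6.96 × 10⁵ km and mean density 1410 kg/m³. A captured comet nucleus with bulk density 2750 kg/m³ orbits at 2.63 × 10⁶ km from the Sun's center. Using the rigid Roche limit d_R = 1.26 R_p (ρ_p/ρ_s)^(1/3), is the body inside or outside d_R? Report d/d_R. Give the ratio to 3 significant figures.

d_R = 1.26 × (6.96 × 10⁵ km) × (1410/2750)^(1/3) = 7.019 × 10⁵ km
d/d_R = (2.63 × 10⁶) / (7.019 × 10⁵) = 3.75
Since d/d_R > 1, the body is outside the Roche limit.

outside; d/d_R ≈ 3.75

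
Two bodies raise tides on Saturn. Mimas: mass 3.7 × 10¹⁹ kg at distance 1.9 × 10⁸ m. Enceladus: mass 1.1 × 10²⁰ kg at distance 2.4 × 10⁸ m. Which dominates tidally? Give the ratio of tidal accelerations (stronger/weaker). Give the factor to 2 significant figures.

Tidal stretch scales as M/d³; compute that for each body.
Mimas: (3.7 × 10¹⁹) / (1.9 × 10⁸)³ = 5.394 × 10⁻⁶
Enceladus: (1.1 × 10²⁰) / (2.4 × 10⁸)³ = 7.957 × 10⁻⁶
Ratio (larger/smaller) = 1.5

Enceladus, by a factor of ≈ 1.5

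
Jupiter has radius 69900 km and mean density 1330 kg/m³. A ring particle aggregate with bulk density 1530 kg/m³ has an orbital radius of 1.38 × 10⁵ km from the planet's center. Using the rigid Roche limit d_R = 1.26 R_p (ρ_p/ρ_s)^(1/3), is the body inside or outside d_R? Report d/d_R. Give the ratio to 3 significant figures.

d_R = 1.26 × (69900 km) × (1330/1530)^(1/3) = 84060 km
d/d_R = (1.38 × 10⁵) / (84060) = 1.64
Since d/d_R > 1, the body is outside the Roche limit.

outside; d/d_R ≈ 1.64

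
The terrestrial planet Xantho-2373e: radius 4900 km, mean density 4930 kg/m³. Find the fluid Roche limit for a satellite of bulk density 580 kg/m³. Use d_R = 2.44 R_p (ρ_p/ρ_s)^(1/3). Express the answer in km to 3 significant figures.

24400 km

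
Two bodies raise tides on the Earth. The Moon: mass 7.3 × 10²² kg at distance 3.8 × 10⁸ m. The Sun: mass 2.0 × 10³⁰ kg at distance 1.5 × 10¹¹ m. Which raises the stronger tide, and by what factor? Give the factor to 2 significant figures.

The tide-raising term goes as M/d³ (the gradient of a 1/d² field).
The Moon: (7.3 × 10²²) / (3.8 × 10⁸)³ = 1.330 × 10⁻³
The Sun: (2.0 × 10³⁰) / (1.5 × 10¹¹)³ = 5.926 × 10⁻⁴
Ratio (larger/smaller) = 2.2

The Moon, by a factor of ≈ 2.2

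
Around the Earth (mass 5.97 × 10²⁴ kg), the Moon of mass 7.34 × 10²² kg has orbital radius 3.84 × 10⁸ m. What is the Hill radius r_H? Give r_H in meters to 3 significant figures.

6.15 × 10⁷ m

r_H ≈ a (m/3M)^(1/3)
    = (3.84 × 10⁸) × (7.34 × 10²² / (3 × 5.97 × 10²⁴))^(1/3)
    = 6.15 × 10⁷ m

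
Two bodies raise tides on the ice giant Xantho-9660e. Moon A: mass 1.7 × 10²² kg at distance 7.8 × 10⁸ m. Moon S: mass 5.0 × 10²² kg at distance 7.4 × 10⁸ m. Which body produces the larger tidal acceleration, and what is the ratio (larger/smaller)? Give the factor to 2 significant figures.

Compare M/d³ for the two perturbers:
Moon A: (1.7 × 10²²) / (7.8 × 10⁸)³ = 3.582 × 10⁻⁵
Moon S: (5.0 × 10²²) / (7.4 × 10⁸)³ = 1.234 × 10⁻⁴
Ratio (larger/smaller) = 3.4

Moon S, by a factor of ≈ 3.4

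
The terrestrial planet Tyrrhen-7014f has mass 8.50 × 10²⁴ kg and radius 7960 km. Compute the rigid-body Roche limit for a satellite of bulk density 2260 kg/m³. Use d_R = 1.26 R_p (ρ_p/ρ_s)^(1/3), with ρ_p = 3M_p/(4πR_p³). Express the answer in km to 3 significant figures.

ρ_p = 3M_p/(4πR_p³) = 3 × (8.50 × 10²⁴) / (4π × (7.96 × 10⁶ m)³) = 4020 kg/m³
d_R = 1.26 × 7960 km × (4020/2260)^(1/3)
    = 12200 km

12200 km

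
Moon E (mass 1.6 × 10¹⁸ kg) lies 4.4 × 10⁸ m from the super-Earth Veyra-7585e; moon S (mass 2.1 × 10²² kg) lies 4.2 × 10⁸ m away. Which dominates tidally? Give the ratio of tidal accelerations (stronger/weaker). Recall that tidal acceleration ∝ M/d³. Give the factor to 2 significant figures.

Compare M/d³ for the two perturbers:
Moon E: (1.6 × 10¹⁸) / (4.4 × 10⁸)³ = 1.878 × 10⁻⁸
Moon S: (2.1 × 10²²) / (4.2 × 10⁸)³ = 2.834 × 10⁻⁴
Ratio (larger/smaller) = 15000

Moon S, by a factor of ≈ 15000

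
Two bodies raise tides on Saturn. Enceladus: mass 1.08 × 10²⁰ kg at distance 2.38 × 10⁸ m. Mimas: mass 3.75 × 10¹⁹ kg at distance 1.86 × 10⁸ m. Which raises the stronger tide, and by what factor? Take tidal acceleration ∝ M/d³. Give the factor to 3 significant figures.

Enceladus, by a factor of ≈ 1.37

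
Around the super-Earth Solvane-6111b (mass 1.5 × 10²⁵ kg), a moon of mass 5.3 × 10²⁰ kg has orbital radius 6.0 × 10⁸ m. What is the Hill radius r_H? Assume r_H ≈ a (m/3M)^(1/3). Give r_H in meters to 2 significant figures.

1.4 × 10⁷ m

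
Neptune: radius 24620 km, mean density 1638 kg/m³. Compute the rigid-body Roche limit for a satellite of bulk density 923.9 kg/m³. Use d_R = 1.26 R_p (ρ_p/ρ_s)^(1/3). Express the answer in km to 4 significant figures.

d_R = 1.26 × 24620 km × (1638/923.9)^(1/3)
    = 37550 km

37550 km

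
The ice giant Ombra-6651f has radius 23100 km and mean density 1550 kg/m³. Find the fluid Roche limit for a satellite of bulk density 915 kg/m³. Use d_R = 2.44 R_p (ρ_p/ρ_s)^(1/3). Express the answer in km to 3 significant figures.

d_R = 2.44 × 23100 km × (1550/915)^(1/3)
    = 67200 km

67200 km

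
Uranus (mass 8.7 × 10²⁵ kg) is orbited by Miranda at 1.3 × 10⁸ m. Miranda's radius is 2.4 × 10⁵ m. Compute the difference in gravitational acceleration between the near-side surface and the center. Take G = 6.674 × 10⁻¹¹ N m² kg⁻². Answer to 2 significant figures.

Δa = 2GMr/d³
   = 2 × (6.674 × 10⁻¹¹) × (8.7 × 10²⁵) × (2.4 × 10⁵) / (1.3 × 10⁸)³
   = 1.3 × 10⁻³ m/s²

1.3 × 10⁻³ m/s²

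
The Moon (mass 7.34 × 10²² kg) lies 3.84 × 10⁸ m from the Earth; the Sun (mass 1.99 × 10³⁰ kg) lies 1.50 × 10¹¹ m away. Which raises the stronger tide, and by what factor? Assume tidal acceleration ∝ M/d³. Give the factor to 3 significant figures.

The tide-raising term goes as M/d³ (the gradient of a 1/d² field).
The Moon: (7.34 × 10²²) / (3.84 × 10⁸)³ = 1.296 × 10⁻³
The Sun: (1.99 × 10³⁰) / (1.50 × 10¹¹)³ = 5.896 × 10⁻⁴
Ratio (larger/smaller) = 2.20

The Moon, by a factor of ≈ 2.20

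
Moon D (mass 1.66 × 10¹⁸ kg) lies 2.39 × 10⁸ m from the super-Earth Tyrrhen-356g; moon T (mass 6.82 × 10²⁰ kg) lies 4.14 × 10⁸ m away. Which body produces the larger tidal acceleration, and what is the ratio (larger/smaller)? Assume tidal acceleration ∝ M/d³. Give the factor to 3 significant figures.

Moon T, by a factor of ≈ 79.0

Tidal acceleration ∝ M/d³, so compare M/d³ for each.
Moon D: (1.66 × 10¹⁸) / (2.39 × 10⁸)³ = 1.216 × 10⁻⁷
Moon T: (6.82 × 10²⁰) / (4.14 × 10⁸)³ = 9.611 × 10⁻⁶
Ratio (larger/smaller) = 79.0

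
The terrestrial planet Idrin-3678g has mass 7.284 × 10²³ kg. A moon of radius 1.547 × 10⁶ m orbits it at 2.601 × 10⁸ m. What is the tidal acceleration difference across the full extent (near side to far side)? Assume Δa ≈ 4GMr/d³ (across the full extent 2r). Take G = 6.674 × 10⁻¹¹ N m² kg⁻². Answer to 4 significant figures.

a_tidal = 4GMr/d³
        = 4 × (6.674 × 10⁻¹¹) × (7.284 × 10²³) × (1.547 × 10⁶) / (2.601 × 10⁸)³
        = 1.710 × 10⁻⁵ m/s²

1.710 × 10⁻⁵ m/s²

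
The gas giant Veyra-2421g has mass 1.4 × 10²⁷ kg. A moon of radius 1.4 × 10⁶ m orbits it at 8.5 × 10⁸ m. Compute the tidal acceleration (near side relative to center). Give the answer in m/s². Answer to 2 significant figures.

4.3 × 10⁻⁴ m/s²

a_tidal = 2GMr/d³
        = 2 × (6.674 × 10⁻¹¹) × (1.4 × 10²⁷) × (1.4 × 10⁶) / (8.5 × 10⁸)³
        = 4.3 × 10⁻⁴ m/s²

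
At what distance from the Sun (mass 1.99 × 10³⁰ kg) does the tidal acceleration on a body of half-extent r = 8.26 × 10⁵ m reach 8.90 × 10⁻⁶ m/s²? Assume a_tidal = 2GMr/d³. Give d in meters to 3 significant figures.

2GMr/d³ = a_tidal  ⇒  d = (2GMr / a_tidal)^(1/3)
d = (2 × 6.674×10⁻¹¹ × (1.99 × 10³⁰) × (8.26 × 10⁵) / (8.90 × 10⁻⁶))^(1/3)
  = 2.91 × 10¹⁰ m

2.91 × 10¹⁰ m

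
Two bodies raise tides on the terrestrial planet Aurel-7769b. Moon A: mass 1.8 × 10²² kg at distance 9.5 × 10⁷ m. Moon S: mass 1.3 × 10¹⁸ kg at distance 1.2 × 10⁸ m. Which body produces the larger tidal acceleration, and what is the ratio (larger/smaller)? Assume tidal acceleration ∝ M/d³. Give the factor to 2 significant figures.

Tidal stretch scales as M/d³; compute that for each body.
Moon A: (1.8 × 10²²) / (9.5 × 10⁷)³ = 2.099 × 10⁻²
Moon S: (1.3 × 10¹⁸) / (1.2 × 10⁸)³ = 7.523 × 10⁻⁷
Ratio (larger/smaller) = 28000

Moon A, by a factor of ≈ 28000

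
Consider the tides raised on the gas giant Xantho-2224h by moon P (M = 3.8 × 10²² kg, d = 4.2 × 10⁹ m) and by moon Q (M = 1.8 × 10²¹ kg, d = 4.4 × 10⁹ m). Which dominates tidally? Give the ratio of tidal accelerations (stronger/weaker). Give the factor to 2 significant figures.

Moon P, by a factor of ≈ 24

Tidal stretch scales as M/d³; compute that for each body.
Moon P: (3.8 × 10²²) / (4.2 × 10⁹)³ = 5.129 × 10⁻⁷
Moon Q: (1.8 × 10²¹) / (4.4 × 10⁹)³ = 2.113 × 10⁻⁸
Ratio (larger/smaller) = 24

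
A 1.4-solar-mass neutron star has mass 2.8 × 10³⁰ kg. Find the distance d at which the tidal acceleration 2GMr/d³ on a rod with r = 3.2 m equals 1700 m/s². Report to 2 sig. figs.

2GMr/d³ = a_tidal  ⇒  d = (2GMr / a_tidal)^(1/3)
d = (2 × 6.674×10⁻¹¹ × (2.8 × 10³⁰) × (3.2) / (1700))^(1/3)
  = 8.9 × 10⁵ m

8.9 × 10⁵ m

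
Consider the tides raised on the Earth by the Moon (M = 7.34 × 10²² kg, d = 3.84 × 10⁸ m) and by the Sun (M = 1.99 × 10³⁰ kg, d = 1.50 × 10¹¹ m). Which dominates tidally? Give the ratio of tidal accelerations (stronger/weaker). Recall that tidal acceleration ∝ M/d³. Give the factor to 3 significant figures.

Compare M/d³ for the two perturbers:
The Moon: (7.34 × 10²²) / (3.84 × 10⁸)³ = 1.296 × 10⁻³
The Sun: (1.99 × 10³⁰) / (1.50 × 10¹¹)³ = 5.896 × 10⁻⁴
Ratio (larger/smaller) = 2.20

The Moon, by a factor of ≈ 2.20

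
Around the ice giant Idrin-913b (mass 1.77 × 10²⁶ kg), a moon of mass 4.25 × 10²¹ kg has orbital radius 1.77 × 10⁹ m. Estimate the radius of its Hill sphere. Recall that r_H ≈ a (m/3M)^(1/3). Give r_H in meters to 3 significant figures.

3.54 × 10⁷ m

r_H ≈ a (m/3M)^(1/3)
    = (1.77 × 10⁹) × (4.25 × 10²¹ / (3 × 1.77 × 10²⁶))^(1/3)
    = 3.54 × 10⁷ m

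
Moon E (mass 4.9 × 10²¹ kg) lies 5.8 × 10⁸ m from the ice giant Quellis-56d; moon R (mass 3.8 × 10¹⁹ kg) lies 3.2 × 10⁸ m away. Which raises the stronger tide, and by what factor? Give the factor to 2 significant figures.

Moon E, by a factor of ≈ 22

The tide-raising term goes as M/d³ (the gradient of a 1/d² field).
Moon E: (4.9 × 10²¹) / (5.8 × 10⁸)³ = 2.511 × 10⁻⁵
Moon R: (3.8 × 10¹⁹) / (3.2 × 10⁸)³ = 1.160 × 10⁻⁶
Ratio (larger/smaller) = 22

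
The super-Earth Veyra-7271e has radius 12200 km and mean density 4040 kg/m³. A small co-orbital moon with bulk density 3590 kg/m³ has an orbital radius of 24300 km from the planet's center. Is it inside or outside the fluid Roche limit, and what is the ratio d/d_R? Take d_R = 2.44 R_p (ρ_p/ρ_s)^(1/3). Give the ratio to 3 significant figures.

d_R = 2.44 × (12200 km) × (4040/3590)^(1/3) = 30960 km
d/d_R = (24300) / (30960) = 0.785
Since d/d_R < 1, the body is inside the Roche limit.

inside; d/d_R ≈ 0.785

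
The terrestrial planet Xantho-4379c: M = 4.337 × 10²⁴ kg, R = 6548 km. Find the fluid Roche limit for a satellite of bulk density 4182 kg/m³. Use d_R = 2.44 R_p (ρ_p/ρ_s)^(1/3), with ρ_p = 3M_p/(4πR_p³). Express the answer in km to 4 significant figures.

15320 km

ρ_p = 3M_p/(4πR_p³) = 3 × (4.337 × 10²⁴) / (4π × (6.548 × 10⁶ m)³) = 3688 kg/m³
d_R = 2.44 × 6548 km × (3688/4182)^(1/3)
    = 15320 km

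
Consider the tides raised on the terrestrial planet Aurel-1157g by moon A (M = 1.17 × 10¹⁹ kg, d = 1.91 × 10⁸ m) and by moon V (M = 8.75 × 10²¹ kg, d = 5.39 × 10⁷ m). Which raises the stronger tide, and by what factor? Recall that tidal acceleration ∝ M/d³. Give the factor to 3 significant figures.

Compare M/d³ for the two perturbers:
Moon A: (1.17 × 10¹⁹) / (1.91 × 10⁸)³ = 1.679 × 10⁻⁶
Moon V: (8.75 × 10²¹) / (5.39 × 10⁷)³ = 5.588 × 10⁻²
Ratio (larger/smaller) = 33300

Moon V, by a factor of ≈ 33300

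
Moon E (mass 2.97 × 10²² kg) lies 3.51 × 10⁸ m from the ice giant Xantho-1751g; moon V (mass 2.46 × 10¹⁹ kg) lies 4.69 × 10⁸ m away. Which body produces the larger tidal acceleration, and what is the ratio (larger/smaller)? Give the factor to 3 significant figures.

Tidal acceleration ∝ M/d³, so compare M/d³ for each.
Moon E: (2.97 × 10²²) / (3.51 × 10⁸)³ = 6.868 × 10⁻⁴
Moon V: (2.46 × 10¹⁹) / (4.69 × 10⁸)³ = 2.385 × 10⁻⁷
Ratio (larger/smaller) = 2880

Moon E, by a factor of ≈ 2880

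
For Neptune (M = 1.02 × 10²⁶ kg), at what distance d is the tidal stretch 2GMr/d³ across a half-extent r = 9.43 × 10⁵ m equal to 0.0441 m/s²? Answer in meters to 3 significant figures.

6.63 × 10⁷ m

2GMr/d³ = a_tidal  ⇒  d = (2GMr / a_tidal)^(1/3)
d = (2 × 6.674×10⁻¹¹ × (1.02 × 10²⁶) × (9.43 × 10⁵) / (0.0441))^(1/3)
  = 6.63 × 10⁷ m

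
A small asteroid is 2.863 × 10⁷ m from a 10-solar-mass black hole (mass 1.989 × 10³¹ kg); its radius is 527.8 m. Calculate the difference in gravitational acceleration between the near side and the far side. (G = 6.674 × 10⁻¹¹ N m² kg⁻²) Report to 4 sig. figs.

1.194 × 10² m/s²

Δa = 4GMr/d³
   = 4 × (6.674 × 10⁻¹¹) × (1.989 × 10³¹) × (527.8) / (2.863 × 10⁷)³
   = 1.194 × 10² m/s²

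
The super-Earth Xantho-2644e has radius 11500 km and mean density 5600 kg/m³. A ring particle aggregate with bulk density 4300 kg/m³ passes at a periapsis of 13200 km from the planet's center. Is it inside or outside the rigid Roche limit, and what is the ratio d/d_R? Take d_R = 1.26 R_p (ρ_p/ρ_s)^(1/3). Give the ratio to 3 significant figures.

inside; d/d_R ≈ 0.834

d_R = 1.26 × (11500 km) × (5600/4300)^(1/3) = 15820 km
d/d_R = (13200) / (15820) = 0.834
Since d/d_R < 1, the body is inside the Roche limit.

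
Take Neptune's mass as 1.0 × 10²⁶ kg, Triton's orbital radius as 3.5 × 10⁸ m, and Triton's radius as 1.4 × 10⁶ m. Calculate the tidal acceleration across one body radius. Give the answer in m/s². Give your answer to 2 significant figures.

4.4 × 10⁻⁴ m/s²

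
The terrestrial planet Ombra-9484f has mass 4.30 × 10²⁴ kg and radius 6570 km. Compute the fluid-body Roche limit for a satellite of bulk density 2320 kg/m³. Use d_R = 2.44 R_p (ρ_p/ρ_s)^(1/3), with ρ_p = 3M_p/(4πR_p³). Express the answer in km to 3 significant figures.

18600 km

ρ_p = 3M_p/(4πR_p³) = 3 × (4.30 × 10²⁴) / (4π × (6.57 × 10⁶ m)³) = 3620 kg/m³
d_R = 2.44 × 6570 km × (3620/2320)^(1/3)
    = 18600 km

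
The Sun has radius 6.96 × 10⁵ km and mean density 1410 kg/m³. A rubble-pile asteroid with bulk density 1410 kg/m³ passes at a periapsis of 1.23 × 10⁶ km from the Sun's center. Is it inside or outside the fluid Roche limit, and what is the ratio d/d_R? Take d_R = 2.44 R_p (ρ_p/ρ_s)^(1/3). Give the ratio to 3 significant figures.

inside; d/d_R ≈ 0.724

d_R = 2.44 × (6.96 × 10⁵ km) × (1410/1410)^(1/3) = 1.698 × 10⁶ km
d/d_R = (1.23 × 10⁶) / (1.698 × 10⁶) = 0.724
Since d/d_R < 1, the body is inside the Roche limit.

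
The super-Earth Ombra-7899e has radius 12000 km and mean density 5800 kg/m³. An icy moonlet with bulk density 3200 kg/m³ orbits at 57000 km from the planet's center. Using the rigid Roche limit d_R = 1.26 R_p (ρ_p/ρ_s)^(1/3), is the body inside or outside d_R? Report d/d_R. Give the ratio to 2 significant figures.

outside; d/d_R ≈ 3.1

d_R = 1.26 × (12000 km) × (5800/3200)^(1/3) = 18440 km
d/d_R = (57000) / (18440) = 3.1
Since d/d_R > 1, the body is outside the Roche limit.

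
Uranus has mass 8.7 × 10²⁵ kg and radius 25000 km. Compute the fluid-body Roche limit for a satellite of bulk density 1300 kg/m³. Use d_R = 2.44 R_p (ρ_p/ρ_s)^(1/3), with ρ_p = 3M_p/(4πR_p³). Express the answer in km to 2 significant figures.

61000 km

ρ_p = 3M_p/(4πR_p³) = 3 × (8.7 × 10²⁵) / (4π × (2.5 × 10⁷ m)³) = 1300 kg/m³
d_R = 2.44 × 25000 km × (1300/1300)^(1/3)
    = 61000 km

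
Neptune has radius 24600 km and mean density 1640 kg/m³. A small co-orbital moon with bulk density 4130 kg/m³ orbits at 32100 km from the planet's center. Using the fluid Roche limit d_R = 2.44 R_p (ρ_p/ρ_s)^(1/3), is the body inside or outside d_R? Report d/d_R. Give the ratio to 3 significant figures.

inside; d/d_R ≈ 0.728

d_R = 2.44 × (24600 km) × (1640/4130)^(1/3) = 44120 km
d/d_R = (32100) / (44120) = 0.728
Since d/d_R < 1, the body is inside the Roche limit.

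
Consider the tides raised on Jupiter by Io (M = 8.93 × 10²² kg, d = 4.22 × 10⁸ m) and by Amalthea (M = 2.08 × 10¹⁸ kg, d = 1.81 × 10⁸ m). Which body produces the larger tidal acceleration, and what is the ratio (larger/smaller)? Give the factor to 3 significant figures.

Tidal acceleration ∝ M/d³, so compare M/d³ for each.
Io: (8.93 × 10²²) / (4.22 × 10⁸)³ = 1.188 × 10⁻³
Amalthea: (2.08 × 10¹⁸) / (1.81 × 10⁸)³ = 3.508 × 10⁻⁷
Ratio (larger/smaller) = 3390

Io, by a factor of ≈ 3390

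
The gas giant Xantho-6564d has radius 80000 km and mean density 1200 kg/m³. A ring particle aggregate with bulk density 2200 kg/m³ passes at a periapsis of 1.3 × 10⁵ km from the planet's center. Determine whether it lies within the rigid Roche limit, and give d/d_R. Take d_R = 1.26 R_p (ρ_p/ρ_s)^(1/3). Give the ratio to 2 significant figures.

d_R = 1.26 × (80000 km) × (1200/2200)^(1/3) = 82360 km
d/d_R = (1.3 × 10⁵) / (82360) = 1.6
Since d/d_R > 1, the body is outside the Roche limit.

outside; d/d_R ≈ 1.6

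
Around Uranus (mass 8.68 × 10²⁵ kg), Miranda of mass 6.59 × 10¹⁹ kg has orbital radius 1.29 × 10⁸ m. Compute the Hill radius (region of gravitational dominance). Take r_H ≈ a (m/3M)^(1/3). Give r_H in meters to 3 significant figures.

8.16 × 10⁵ m

r_H ≈ a (m/3M)^(1/3)
    = (1.29 × 10⁸) × (6.59 × 10¹⁹ / (3 × 8.68 × 10²⁵))^(1/3)
    = 8.16 × 10⁵ m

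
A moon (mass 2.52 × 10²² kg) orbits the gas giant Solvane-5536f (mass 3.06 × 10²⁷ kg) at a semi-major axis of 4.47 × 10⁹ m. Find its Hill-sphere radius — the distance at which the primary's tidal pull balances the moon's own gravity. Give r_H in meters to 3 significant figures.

r_H ≈ a (m/3M)^(1/3)
    = (4.47 × 10⁹) × (2.52 × 10²² / (3 × 3.06 × 10²⁷))^(1/3)
    = 6.26 × 10⁷ m

6.26 × 10⁷ m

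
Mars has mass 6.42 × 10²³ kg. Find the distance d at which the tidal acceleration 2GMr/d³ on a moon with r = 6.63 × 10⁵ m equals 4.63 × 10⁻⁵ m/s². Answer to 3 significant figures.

1.07 × 10⁸ m

2GMr/d³ = a_tidal  ⇒  d = (2GMr / a_tidal)^(1/3)
d = (2 × 6.674×10⁻¹¹ × (6.42 × 10²³) × (6.63 × 10⁵) / (4.63 × 10⁻⁵))^(1/3)
  = 1.07 × 10⁸ m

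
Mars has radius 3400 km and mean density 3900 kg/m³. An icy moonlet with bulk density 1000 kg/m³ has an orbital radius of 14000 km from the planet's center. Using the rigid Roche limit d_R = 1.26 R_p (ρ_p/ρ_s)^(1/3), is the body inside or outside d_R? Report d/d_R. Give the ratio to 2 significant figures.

d_R = 1.26 × (3400 km) × (3900/1000)^(1/3) = 6743 km
d/d_R = (14000) / (6743) = 2.1
Since d/d_R > 1, the body is outside the Roche limit.

outside; d/d_R ≈ 2.1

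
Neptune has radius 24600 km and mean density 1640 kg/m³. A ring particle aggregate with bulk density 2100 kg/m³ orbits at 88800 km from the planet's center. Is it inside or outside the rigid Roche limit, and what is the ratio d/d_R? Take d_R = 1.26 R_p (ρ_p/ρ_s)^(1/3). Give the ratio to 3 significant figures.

outside; d/d_R ≈ 3.11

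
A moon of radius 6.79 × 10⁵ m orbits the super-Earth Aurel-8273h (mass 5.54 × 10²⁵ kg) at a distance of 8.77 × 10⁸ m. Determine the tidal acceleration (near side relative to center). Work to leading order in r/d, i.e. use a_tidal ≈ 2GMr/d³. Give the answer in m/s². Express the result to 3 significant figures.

Δa = 2GMr/d³
   = 2 × (6.674 × 10⁻¹¹) × (5.54 × 10²⁵) × (6.79 × 10⁵) / (8.77 × 10⁸)³
   = 7.44 × 10⁻⁶ m/s²

7.44 × 10⁻⁶ m/s²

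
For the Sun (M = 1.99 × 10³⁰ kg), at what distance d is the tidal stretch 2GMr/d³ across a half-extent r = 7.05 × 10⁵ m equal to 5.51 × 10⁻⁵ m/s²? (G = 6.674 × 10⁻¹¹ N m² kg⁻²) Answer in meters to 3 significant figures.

1.50 × 10¹⁰ m

2GMr/d³ = a_tidal  ⇒  d = (2GMr / a_tidal)^(1/3)
d = (2 × 6.674×10⁻¹¹ × (1.99 × 10³⁰) × (7.05 × 10⁵) / (5.51 × 10⁻⁵))^(1/3)
  = 1.50 × 10¹⁰ m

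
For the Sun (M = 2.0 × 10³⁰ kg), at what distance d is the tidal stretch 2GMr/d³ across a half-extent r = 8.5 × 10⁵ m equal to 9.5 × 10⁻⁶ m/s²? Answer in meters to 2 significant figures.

2.9 × 10¹⁰ m

2GMr/d³ = a_tidal  ⇒  d = (2GMr / a_tidal)^(1/3)
d = (2 × 6.674×10⁻¹¹ × (2.0 × 10³⁰) × (8.5 × 10⁵) / (9.5 × 10⁻⁶))^(1/3)
  = 2.9 × 10¹⁰ m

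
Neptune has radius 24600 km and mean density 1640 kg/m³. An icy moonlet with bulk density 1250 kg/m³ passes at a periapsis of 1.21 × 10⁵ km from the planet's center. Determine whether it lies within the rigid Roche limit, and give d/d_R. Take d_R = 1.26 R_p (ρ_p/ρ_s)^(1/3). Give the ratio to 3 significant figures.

d_R = 1.26 × (24600 km) × (1640/1250)^(1/3) = 33930 km
d/d_R = (1.21 × 10⁵) / (33930) = 3.57
Since d/d_R > 1, the body is outside the Roche limit.

outside; d/d_R ≈ 3.57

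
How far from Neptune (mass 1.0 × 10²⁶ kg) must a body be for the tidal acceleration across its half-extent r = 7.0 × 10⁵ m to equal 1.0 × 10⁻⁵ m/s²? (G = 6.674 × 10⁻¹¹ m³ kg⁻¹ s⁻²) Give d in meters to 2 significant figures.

9.8 × 10⁸ m

2GMr/d³ = a_tidal  ⇒  d = (2GMr / a_tidal)^(1/3)
d = (2 × 6.674×10⁻¹¹ × (1.0 × 10²⁶) × (7.0 × 10⁵) / (1.0 × 10⁻⁵))^(1/3)
  = 9.8 × 10⁸ m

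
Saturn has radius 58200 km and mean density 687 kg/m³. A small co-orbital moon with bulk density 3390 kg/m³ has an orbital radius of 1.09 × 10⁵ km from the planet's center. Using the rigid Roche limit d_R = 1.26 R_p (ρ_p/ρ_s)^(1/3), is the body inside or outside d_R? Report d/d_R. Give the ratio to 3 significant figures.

d_R = 1.26 × (58200 km) × (687/3390)^(1/3) = 43070 km
d/d_R = (1.09 × 10⁵) / (43070) = 2.53
Since d/d_R > 1, the body is outside the Roche limit.

outside; d/d_R ≈ 2.53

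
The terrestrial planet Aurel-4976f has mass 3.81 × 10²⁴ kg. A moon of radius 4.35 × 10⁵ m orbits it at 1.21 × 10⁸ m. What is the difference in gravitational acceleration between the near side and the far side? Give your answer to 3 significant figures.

2.50 × 10⁻⁴ m/s²

The field gradient is 2GM/d³; across the full diameter 2r the difference is 4GMr/d³.
Δa = 4GMr/d³
   = 4 × (6.674 × 10⁻¹¹) × (3.81 × 10²⁴) × (4.35 × 10⁵) / (1.21 × 10⁸)³
   = 2.50 × 10⁻⁴ m/s²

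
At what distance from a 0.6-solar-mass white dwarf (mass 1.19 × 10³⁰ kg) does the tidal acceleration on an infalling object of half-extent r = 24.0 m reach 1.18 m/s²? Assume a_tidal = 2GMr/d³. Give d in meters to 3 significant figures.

2GMr/d³ = a_tidal  ⇒  d = (2GMr / a_tidal)^(1/3)
d = (2 × 6.674×10⁻¹¹ × (1.19 × 10³⁰) × (24.0) / (1.18))^(1/3)
  = 1.48 × 10⁷ m

1.48 × 10⁷ m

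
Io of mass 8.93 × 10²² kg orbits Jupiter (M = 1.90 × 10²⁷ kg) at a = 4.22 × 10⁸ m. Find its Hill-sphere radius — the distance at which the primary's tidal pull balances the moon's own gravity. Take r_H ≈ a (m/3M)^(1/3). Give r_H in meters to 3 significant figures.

1.06 × 10⁷ m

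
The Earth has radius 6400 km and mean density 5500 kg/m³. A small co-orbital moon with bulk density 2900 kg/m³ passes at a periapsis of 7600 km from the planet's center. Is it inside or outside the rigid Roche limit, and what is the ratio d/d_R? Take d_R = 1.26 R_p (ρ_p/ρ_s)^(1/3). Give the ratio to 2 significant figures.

inside; d/d_R ≈ 0.76

d_R = 1.26 × (6400 km) × (5500/2900)^(1/3) = 9982 km
d/d_R = (7600) / (9982) = 0.76
Since d/d_R < 1, the body is inside the Roche limit.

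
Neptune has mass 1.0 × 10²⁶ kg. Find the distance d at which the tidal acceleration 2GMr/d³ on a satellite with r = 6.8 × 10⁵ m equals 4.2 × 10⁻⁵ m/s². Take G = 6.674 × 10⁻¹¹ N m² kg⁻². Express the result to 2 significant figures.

6.0 × 10⁸ m

2GMr/d³ = a_tidal  ⇒  d = (2GMr / a_tidal)^(1/3)
d = (2 × 6.674×10⁻¹¹ × (1.0 × 10²⁶) × (6.8 × 10⁵) / (4.2 × 10⁻⁵))^(1/3)
  = 6.0 × 10⁸ m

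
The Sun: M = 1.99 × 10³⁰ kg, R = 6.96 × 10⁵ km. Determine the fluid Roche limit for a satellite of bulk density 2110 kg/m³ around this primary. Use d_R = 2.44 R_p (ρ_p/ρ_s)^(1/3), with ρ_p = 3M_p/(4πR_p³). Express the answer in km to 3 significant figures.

ρ_p = 3M_p/(4πR_p³) = 3 × (1.99 × 10³⁰) / (4π × (6.96 × 10⁸ m)³) = 1410 kg/m³
d_R = 2.44 × 6.96 × 10⁵ km × (1410/2110)^(1/3)
    = 1.48 × 10⁶ km

1.48 × 10⁶ km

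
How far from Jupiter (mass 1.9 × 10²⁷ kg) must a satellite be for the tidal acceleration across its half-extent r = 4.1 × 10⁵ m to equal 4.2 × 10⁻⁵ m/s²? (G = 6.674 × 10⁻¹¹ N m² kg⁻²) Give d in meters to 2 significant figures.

1.4 × 10⁹ m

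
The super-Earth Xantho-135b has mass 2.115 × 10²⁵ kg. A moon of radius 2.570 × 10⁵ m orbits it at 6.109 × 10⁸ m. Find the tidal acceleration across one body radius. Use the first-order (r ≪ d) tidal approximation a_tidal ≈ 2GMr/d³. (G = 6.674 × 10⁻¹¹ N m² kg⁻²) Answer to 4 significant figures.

The tidal stretch is the gradient of GM/d² times the body's extent r, hence the 1/d³ dependence.
Δa = 2GMr/d³
   = 2 × (6.674 × 10⁻¹¹) × (2.115 × 10²⁵) × (2.570 × 10⁵) / (6.109 × 10⁸)³
   = 3.182 × 10⁻⁶ m/s²

3.182 × 10⁻⁶ m/s²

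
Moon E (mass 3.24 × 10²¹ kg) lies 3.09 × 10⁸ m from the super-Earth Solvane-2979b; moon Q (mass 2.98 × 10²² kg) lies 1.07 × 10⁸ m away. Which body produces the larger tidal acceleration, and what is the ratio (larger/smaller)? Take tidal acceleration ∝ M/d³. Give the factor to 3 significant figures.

Compare M/d³ for the two perturbers:
Moon E: (3.24 × 10²¹) / (3.09 × 10⁸)³ = 1.098 × 10⁻⁴
Moon Q: (2.98 × 10²²) / (1.07 × 10⁸)³ = 2.433 × 10⁻²
Ratio (larger/smaller) = 222

Moon Q, by a factor of ≈ 222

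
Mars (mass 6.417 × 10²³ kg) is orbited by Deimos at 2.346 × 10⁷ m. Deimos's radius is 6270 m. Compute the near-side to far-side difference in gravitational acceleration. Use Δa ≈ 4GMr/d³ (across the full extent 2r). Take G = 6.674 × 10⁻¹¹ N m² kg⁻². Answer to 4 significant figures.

Δa = 4GMr/d³
   = 4 × (6.674 × 10⁻¹¹) × (6.417 × 10²³) × (6270) / (2.346 × 10⁷)³
   = 8.319 × 10⁻⁵ m/s²

8.319 × 10⁻⁵ m/s²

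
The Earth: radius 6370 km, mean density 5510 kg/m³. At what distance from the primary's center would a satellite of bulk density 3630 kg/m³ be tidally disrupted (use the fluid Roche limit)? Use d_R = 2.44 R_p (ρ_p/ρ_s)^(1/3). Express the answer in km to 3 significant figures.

17900 km

d_R = 2.44 × 6370 km × (5510/3630)^(1/3)
    = 17900 km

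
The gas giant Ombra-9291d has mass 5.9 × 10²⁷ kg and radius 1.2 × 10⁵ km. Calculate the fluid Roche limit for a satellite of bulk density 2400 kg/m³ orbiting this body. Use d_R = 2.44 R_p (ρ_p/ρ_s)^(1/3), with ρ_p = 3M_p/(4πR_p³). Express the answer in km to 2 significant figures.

ρ_p = 3M_p/(4πR_p³) = 3 × (5.9 × 10²⁷) / (4π × (1.2 × 10⁸ m)³) = 820 kg/m³
d_R = 2.44 × 1.2 × 10⁵ km × (820/2400)^(1/3)
    = 2.0 × 10⁵ km

2.0 × 10⁵ km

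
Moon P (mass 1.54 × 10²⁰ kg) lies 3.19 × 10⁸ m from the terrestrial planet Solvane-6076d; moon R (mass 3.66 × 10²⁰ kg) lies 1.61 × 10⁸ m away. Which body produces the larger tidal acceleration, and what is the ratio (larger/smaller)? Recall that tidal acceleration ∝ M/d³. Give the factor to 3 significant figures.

Tidal stretch scales as M/d³; compute that for each body.
Moon P: (1.54 × 10²⁰) / (3.19 × 10⁸)³ = 4.744 × 10⁻⁶
Moon R: (3.66 × 10²⁰) / (1.61 × 10⁸)³ = 8.770 × 10⁻⁵
Ratio (larger/smaller) = 18.5

Moon R, by a factor of ≈ 18.5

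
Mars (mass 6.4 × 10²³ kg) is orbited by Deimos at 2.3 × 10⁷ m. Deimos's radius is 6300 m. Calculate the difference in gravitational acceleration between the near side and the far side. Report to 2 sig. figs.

8.8 × 10⁻⁵ m/s²

Near-to-far spans 2r, so the tidal difference is twice the near-to-center value: 4GMr/d³.
Δg = 4GMr/d³
   = 4 × (6.674 × 10⁻¹¹) × (6.4 × 10²³) × (6300) / (2.3 × 10⁷)³
   = 8.8 × 10⁻⁵ m/s²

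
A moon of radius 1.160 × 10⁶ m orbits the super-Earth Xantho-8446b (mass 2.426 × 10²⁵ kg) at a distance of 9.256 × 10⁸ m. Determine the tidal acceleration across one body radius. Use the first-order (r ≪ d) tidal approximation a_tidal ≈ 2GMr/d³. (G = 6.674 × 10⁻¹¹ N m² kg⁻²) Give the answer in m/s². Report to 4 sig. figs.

Since r ≪ d, expand the inverse-square field across one radius to get the leading 2GMr/d³ term.
a_tidal = 2GMr/d³
        = 2 × (6.674 × 10⁻¹¹) × (2.426 × 10²⁵) × (1.160 × 10⁶) / (9.256 × 10⁸)³
        = 4.737 × 10⁻⁶ m/s²

4.737 × 10⁻⁶ m/s²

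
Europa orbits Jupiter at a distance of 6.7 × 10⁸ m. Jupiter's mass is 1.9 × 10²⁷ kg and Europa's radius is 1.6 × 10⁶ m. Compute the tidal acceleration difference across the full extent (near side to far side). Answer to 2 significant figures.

2.7 × 10⁻³ m/s²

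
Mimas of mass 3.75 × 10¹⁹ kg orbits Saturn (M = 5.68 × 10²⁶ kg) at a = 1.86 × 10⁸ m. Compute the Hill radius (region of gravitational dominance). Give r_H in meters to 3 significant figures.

5.21 × 10⁵ m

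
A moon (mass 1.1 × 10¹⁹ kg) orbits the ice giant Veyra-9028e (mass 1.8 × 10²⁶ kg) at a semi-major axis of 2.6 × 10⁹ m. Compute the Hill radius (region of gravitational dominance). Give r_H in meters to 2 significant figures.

r_H ≈ a (m/3M)^(1/3)
    = (2.6 × 10⁹) × (1.1 × 10¹⁹ / (3 × 1.8 × 10²⁶))^(1/3)
    = 7.1 × 10⁶ m

7.1 × 10⁶ m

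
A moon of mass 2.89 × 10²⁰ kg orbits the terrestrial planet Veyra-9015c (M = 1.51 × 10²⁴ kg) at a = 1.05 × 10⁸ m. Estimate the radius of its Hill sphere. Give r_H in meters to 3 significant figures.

r_H ≈ a (m/3M)^(1/3)
    = (1.05 × 10⁸) × (2.89 × 10²⁰ / (3 × 1.51 × 10²⁴))^(1/3)
    = 4.20 × 10⁶ m

4.20 × 10⁶ m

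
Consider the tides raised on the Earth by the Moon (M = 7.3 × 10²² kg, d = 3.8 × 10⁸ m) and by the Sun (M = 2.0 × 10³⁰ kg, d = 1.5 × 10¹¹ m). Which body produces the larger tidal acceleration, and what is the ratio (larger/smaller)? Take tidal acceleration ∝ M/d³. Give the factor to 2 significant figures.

The tide-raising term goes as M/d³ (the gradient of a 1/d² field).
The Moon: (7.3 × 10²²) / (3.8 × 10⁸)³ = 1.330 × 10⁻³
The Sun: (2.0 × 10³⁰) / (1.5 × 10¹¹)³ = 5.926 × 10⁻⁴
Ratio (larger/smaller) = 2.2

The Moon, by a factor of ≈ 2.2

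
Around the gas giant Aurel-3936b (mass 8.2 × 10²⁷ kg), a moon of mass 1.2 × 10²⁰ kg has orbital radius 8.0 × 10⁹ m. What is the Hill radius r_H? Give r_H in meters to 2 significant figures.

r_H ≈ a (m/3M)^(1/3)
    = (8.0 × 10⁹) × (1.2 × 10²⁰ / (3 × 8.2 × 10²⁷))^(1/3)
    = 1.4 × 10⁷ m

1.4 × 10⁷ m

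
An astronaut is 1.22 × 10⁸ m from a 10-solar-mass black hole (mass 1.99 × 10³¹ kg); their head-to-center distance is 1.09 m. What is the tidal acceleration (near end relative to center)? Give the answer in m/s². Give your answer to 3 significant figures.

Δa = 2GMr/d³
   = 2 × (6.674 × 10⁻¹¹) × (1.99 × 10³¹) × (1.09) / (1.22 × 10⁸)³
   = 1.59 × 10⁻³ m/s²

1.59 × 10⁻³ m/s²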